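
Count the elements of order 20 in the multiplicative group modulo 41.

φ(41) = 41 − 1 = 40 = 2^3 · 5.
In a cyclic group of order 40, there are φ(d) elements of order d for each divisor d of 40, and zero for non-divisors.
20 = 2^2 · 5 divides 40, and φ(20) = 8.

8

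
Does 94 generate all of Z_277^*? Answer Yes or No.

Yes

φ(277) = 277 − 1 = 276 = 2^2 · 3 · 23.
An element g generates (Z/277Z)^× iff g^(276/q) ≢ 1 (mod 277) for each prime q ∈ {2, 3, 23}.
94^138 ≡ 276 (mod 277)  [q = 2: ≢ 1 ✓]
94^92 ≡ 160 (mod 277)  [q = 3: ≢ 1 ✓]
94^12 ≡ 52 (mod 277)  [q = 23: ≢ 1 ✓]
None equal 1, so ord_277(94) = 276: 94 is a primitive root.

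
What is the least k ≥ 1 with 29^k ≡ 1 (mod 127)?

By Lagrange's theorem, ord_127(29) divides φ(127) = 127 − 1 = 126 = 2 · 3^2 · 7.
Divisors of 126: 1, 2, 3, 6, 7, 9, 14, 18, 21, 42, 63, 126.
Test each divisor d:
29^1 ≡ 29 (mod 127)
29^2 ≡ 79 (mod 127)
29^3 ≡ 5 (mod 127)
29^6 ≡ 25 (mod 127)
29^7 ≡ 90 (mod 127)
29^9 ≡ 125 (mod 127)
29^14 ≡ 99 (mod 127)
29^18 ≡ 4 (mod 127)
29^21 ≡ 20 (mod 127)
29^42 ≡ 19 (mod 127)
29^63 ≡ 126 (mod 127)
29^126 ≡ 1 (mod 127) ✓
Therefore the multiplicative order of 29 modulo 127 is 126.

126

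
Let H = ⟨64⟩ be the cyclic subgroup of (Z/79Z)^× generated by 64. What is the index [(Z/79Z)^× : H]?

By Lagrange's theorem, ord_79(64) divides φ(79) = 79 − 1 = 78 = 2 · 3 · 13.
Divisors of 78: 1, 2, 3, 6, 13, 26, 39, 78.
Compute 64^d (mod 79) for the divisors d until we hit 1:
64^1 ≡ 64 (mod 79)
64^2 ≡ 67 (mod 79)
64^3 ≡ 22 (mod 79)
64^6 ≡ 10 (mod 79)
64^13 ≡ 1 (mod 79) ✓
So ord_79(64) = 13, hence |⟨64⟩| = 13.
The index is φ(79) / ord(64) = 78 / 13 = 6.

6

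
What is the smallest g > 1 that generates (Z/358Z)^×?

7

φ(358) = φ(2)·φ(179) = 1·178 = 178 = 2 · 89.
g is a primitive root iff g^(178/q) ≢ 1 (mod 358) for each prime q ∈ {2, 89}.
g = 2: gcd(2, 358) = 2 > 1, not a unit — skip.
g = 3: 3^89 ≡ 1 — hits 1, so not a primitive root.
g = 4: gcd(4, 358) = 2 > 1, not a unit — skip.
g = 5: 5^89 ≡ 1 — hits 1, so not a primitive root.
g = 6: gcd(6, 358) = 2 > 1, not a unit — skip.
g = 7: 7^89 ≡ 357; 7^2 ≡ 49 — none is 1, so 7 is a primitive root.
The smallest primitive root modulo 358 is 7.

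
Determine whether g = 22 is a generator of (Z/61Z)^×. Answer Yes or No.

φ(61) = 61 − 1 = 60 = 2^2 · 3 · 5.
Test 22^(60/q) mod 61 for each prime factor q of 60:
22^30 ≡ 1 (mod 61)  [q = 2: ≡ 1 ✗]
22^20 ≡ 47 (mod 61)  [q = 3: ≢ 1 ✓]
22^12 ≡ 9 (mod 61)  [q = 5: ≢ 1 ✓]
22^30 ≡ 1 shows ord(22) | 30, strictly less than φ(61); not a primitive root.

No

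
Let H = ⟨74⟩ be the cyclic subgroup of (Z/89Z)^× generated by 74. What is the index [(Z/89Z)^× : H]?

The order of 74 must divide φ(89) = 89 − 1 = 88 = 2^3 · 11.
Divisors of 88: 1, 2, 4, 8, 11, 22, 44, 88.
Test each divisor d:
74^1 ≡ 74 (mod 89)
74^2 ≡ 47 (mod 89)
74^4 ≡ 73 (mod 89)
74^8 ≡ 78 (mod 89)
74^11 ≡ 12 (mod 89)
74^22 ≡ 55 (mod 89)
74^44 ≡ 88 (mod 89)
74^88 ≡ 1 (mod 89) ✓
Thus |⟨74⟩| = ord(74) = 88.
The index is φ(89) / ord(74) = 88 / 88 = 1.

1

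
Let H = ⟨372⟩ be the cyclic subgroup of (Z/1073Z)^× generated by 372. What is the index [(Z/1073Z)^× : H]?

Since 372 ∈ (Z/1073Z)^×, its order divides φ(1073) = φ(29·37) = (29−1)·(37−1) = 28·36 = 1008 = 2^4 · 3^2 · 7.
Divisors of 1008: 1, 2, 3, 4, 6, 7, 8, 9, 12, 14, 16, 18, 21, 24, 28, 36, 42, 48, 56, 63, 72, 84, 112, 126, 144, 168, 252, 336, 504, 1008.
Check 372^d mod 1073 for each divisor in increasing order:
372^1 ≡ 372 (mod 1073)
372^2 ≡ 1040 (mod 1073)
372^3 ≡ 600 (mod 1073)
372^4 ≡ 16 (mod 1073)
372^6 ≡ 545 (mod 1073)
372^7 ≡ 1016 (mod 1073)
372^8 ≡ 256 (mod 1073)
372^9 ≡ 808 (mod 1073)
372^12 ≡ 877 (mod 1073)
372^14 ≡ 30 (mod 1073)
372^16 ≡ 83 (mod 1073)
372^18 ≡ 480 (mod 1073)
372^21 ≡ 436 (mod 1073)
372^24 ≡ 861 (mod 1073)
372^28 ≡ 900 (mod 1073)
372^36 ≡ 778 (mod 1073)
372^42 ≡ 175 (mod 1073)
372^48 ≡ 951 (mod 1073)
372^56 ≡ 958 (mod 1073)
372^63 ≡ 117 (mod 1073)
372^72 ≡ 112 (mod 1073)
372^84 ≡ 581 (mod 1073)
372^112 ≡ 349 (mod 1073)
372^126 ≡ 813 (mod 1073)
372^144 ≡ 741 (mod 1073)
372^168 ≡ 639 (mod 1073)
372^252 ≡ 1 (mod 1073) ✓
The order of 372 is 252, so the subgroup it generates has 252 elements.
Index = |(Z/1073Z)^×| / |⟨372⟩| = 1008 / 252 = 4.

4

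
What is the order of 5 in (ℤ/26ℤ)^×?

Since 5 ∈ (Z/26Z)^×, its order divides φ(26) = φ(2)·φ(13) = 1·12 = 12 = 2^2 · 3.
Divisors of 12: 1, 2, 3, 4, 6, 12.
Check 5^d mod 26 for each divisor in increasing order:
5^1 ≡ 5 (mod 26)
5^2 ≡ 25 (mod 26)
5^3 ≡ 21 (mod 26)
5^4 ≡ 1 (mod 26) ✓
So ord_26(5) = 4.

4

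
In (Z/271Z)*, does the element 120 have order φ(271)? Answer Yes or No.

Yes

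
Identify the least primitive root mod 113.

3

φ(113) = 113 − 1 = 112 = 2^4 · 7.
Test candidates g = 2, 3, … against the prime factors q ∈ {2, 7} of φ(113): g is a generator iff g^(112/q) ≢ 1 for every such q.
g = 2: 2^56 ≡ 1 — hits 1, so not a primitive root.
g = 3: 3^56 ≡ 112; 3^16 ≡ 49 — none is 1, so 3 is a primitive root.
So 3 is the smallest generator of (Z/113Z)^×.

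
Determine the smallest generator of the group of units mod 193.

φ(193) = 193 − 1 = 192 = 2^6 · 3.
Test candidates g = 2, 3, … against the prime factors q ∈ {2, 3} of φ(193): g is a generator iff g^(192/q) ≢ 1 for every such q.
g = 2: 2^96 ≡ 1 — hits 1, so not a primitive root.
g = 3: 3^96 ≡ 1 — hits 1, so not a primitive root.
g = 4: 4^96 ≡ 1 — hits 1, so not a primitive root.
g = 5: 5^96 ≡ 192; 5^64 ≡ 84 — none is 1, so 5 is a primitive root.
Hence the least primitive root of 193 is 5.

5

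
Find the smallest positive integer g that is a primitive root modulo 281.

3

φ(281) = 281 − 1 = 280 = 2^3 · 5 · 7.
Test candidates g = 2, 3, … against the prime factors q ∈ {2, 5, 7} of φ(281): g is a generator iff g^(280/q) ≢ 1 for every such q.
g = 2: 2^140 ≡ 1 — hits 1, so not a primitive root.
g = 3: 3^140 ≡ 280; 3^56 ≡ 86; 3^40 ≡ 249 — none is 1, so 3 is a primitive root.
The smallest primitive root modulo 281 is 3.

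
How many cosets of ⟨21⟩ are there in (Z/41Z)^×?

Since 21 ∈ (Z/41Z)^×, its order divides φ(41) = 41 − 1 = 40 = 2^3 · 5.
Divisors of 40: 1, 2, 4, 5, 8, 10, 20, 40.
Compute 21^d (mod 41) for the divisors d until we hit 1:
21^1 ≡ 21 (mod 41)
21^2 ≡ 31 (mod 41)
21^4 ≡ 18 (mod 41)
21^5 ≡ 9 (mod 41)
21^8 ≡ 37 (mod 41)
21^10 ≡ 40 (mod 41)
21^20 ≡ 1 (mod 41) ✓
The order of 21 is 20, so the subgroup it generates has 20 elements.
Index = |(Z/41Z)^×| / |⟨21⟩| = 40 / 20 = 2.

2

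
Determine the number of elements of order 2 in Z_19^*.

1

φ(19) = 19 − 1 = 18 = 2 · 3^2.
In a cyclic group of order 18, there are φ(d) elements of order d for each divisor d of 18, and zero for non-divisors.
2 | 18, and φ(2) = 2 − 1 = 1.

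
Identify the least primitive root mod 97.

φ(97) = 97 − 1 = 96 = 2^5 · 3.
g is a primitive root iff g^(96/q) ≢ 1 (mod 97) for each prime q ∈ {2, 3}.
g = 2: 2^48 ≡ 1 — hits 1, so not a primitive root.
g = 3: 3^48 ≡ 1 — hits 1, so not a primitive root.
g = 4: 4^48 ≡ 1 — hits 1, so not a primitive root.
g = 5: 5^48 ≡ 96; 5^32 ≡ 35 — none is 1, so 5 is a primitive root.
Hence the least primitive root of 97 is 5.

5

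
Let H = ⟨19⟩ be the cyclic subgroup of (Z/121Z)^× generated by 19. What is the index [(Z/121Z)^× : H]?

By Lagrange's theorem, ord_121(19) divides φ(121) = φ(11^2) = 11·(11−1) = 110 = 2 · 5 · 11.
Divisors of 110: 1, 2, 5, 10, 11, 22, 55, 110.
Compute 19^d (mod 121) for the divisors d until we hit 1:
19^1 ≡ 19 (mod 121)
19^2 ≡ 119 (mod 121)
19^5 ≡ 76 (mod 121)
19^10 ≡ 89 (mod 121)
19^11 ≡ 118 (mod 121)
19^22 ≡ 9 (mod 121)
19^55 ≡ 120 (mod 121)
19^110 ≡ 1 (mod 121) ✓
Thus |⟨19⟩| = ord(19) = 110.
[(Z/121Z)^× : ⟨19⟩] = 110/110 = 1.

1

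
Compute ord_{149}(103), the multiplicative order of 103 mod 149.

74

The order of 103 must divide φ(149) = 149 − 1 = 148 = 2^2 · 37.
Divisors of 148: 1, 2, 4, 37, 74, 148.
Check 103^d mod 149 for each divisor in increasing order:
103^1 ≡ 103 (mod 149)
103^2 ≡ 30 (mod 149)
103^4 ≡ 6 (mod 149)
103^37 ≡ 148 (mod 149)
103^74 ≡ 1 (mod 149) ✓
The smallest such exponent is 74, so the order of 103 is 74.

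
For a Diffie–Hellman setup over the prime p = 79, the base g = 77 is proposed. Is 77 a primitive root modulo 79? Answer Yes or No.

Yes

φ(79) = 79 − 1 = 78 = 2 · 3 · 13.
77 is a primitive root mod 79 iff 77^(φ(79)/q) ≢ 1 for every prime q | φ(79), i.e. q ∈ {2, 3, 13}.
77^39 ≡ 78 (mod 79)  [q = 2: ≢ 1 ✓]
77^26 ≡ 23 (mod 79)  [q = 3: ≢ 1 ✓]
77^6 ≡ 64 (mod 79)  [q = 13: ≢ 1 ✓]
All checks pass, so 77 has order 78 and is a primitive root modulo 79.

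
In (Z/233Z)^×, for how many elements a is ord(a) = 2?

φ(233) = 233 − 1 = 232 = 2^3 · 29.
In a cyclic group of order 232, there are φ(d) elements of order d for each divisor d of 232, and zero for non-divisors.
2 | 232, and φ(2) = 2 − 1 = 1.

1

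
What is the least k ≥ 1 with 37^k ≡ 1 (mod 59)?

58

Since 37 ∈ (Z/59Z)^×, its order divides φ(59) = 59 − 1 = 58 = 2 · 29.
Divisors of 58: 1, 2, 29, 58.
Test each divisor d:
37^1 ≡ 37
37^2 ≡ 12
37^29 ≡ 58
37^58 ≡ 1
So ord_59(37) = 58.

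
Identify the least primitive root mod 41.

φ(41) = 41 − 1 = 40 = 2^3 · 5.
Test candidates g = 2, 3, … against the prime factors q ∈ {2, 5} of φ(41): g is a generator iff g^(40/q) ≢ 1 for every such q.
g = 2: 2^20 ≡ 1 — hits 1, so not a primitive root.
g = 3: 3^20 ≡ 40; 3^8 ≡ 1 — hits 1, so not a primitive root.
g = 4: 4^20 ≡ 1 — hits 1, so not a primitive root.
g = 5: 5^20 ≡ 1 — hits 1, so not a primitive root.
g = 6: 6^20 ≡ 40; 6^8 ≡ 10 — none is 1, so 6 is a primitive root.
The smallest primitive root modulo 41 is 6.

6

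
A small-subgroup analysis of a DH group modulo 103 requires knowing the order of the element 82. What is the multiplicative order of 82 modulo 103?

51

ord(82) | φ(103) = 103 − 1 = 102 = 2 · 3 · 17.
Divisors of 102: 1, 2, 3, 6, 17, 34, 51, 102.
Compute 82^d (mod 103) for the divisors d until we hit 1:
82^1 ≡ 82
82^2 ≡ 29
82^3 ≡ 9
82^6 ≡ 81
82^17 ≡ 46
82^34 ≡ 56
82^51 ≡ 1
Therefore the multiplicative order of 82 modulo 103 is 51.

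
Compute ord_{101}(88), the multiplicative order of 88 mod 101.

The order of 88 must divide φ(101) = 101 − 1 = 100 = 2^2 · 5^2.
Divisors of 100: 1, 2, 4, 5, 10, 20, 25, 50, 100.
Compute 88^d (mod 101) for the divisors d until we hit 1:
88^1 ≡ 88 (mod 101)
88^2 ≡ 68 (mod 101)
88^4 ≡ 79 (mod 101)
88^5 ≡ 84 (mod 101)
88^10 ≡ 87 (mod 101)
88^20 ≡ 95 (mod 101)
88^25 ≡ 1 (mod 101) ✓
So ord_101(88) = 25.

25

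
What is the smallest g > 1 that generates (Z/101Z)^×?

2

φ(101) = 101 − 1 = 100 = 2^2 · 5^2.
g is a primitive root iff g^(100/q) ≢ 1 (mod 101) for each prime q ∈ {2, 5}.
g = 2: 2^50 ≡ 100; 2^20 ≡ 95 — none is 1, so 2 is a primitive root.
The smallest primitive root modulo 101 is 2.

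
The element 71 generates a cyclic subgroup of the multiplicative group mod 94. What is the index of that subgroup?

2

Since 71 ∈ (Z/94Z)^×, its order divides φ(94) = φ(2)·φ(47) = 1·46 = 46 = 2 · 23.
Divisors of 46: 1, 2, 23, 46.
Test each divisor d:
71^1 ≡ 71 (mod 94)
71^2 ≡ 59 (mod 94)
71^23 ≡ 1 (mod 94) ✓
The order of 71 is 23, so the subgroup it generates has 23 elements.
[(Z/94Z)^× : ⟨71⟩] = 46/23 = 2.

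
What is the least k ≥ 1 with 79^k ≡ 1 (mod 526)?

262

By Lagrange's theorem, ord_526(79) divides φ(526) = φ(2)·φ(263) = 1·262 = 262 = 2 · 131.
Divisors of 262: 1, 2, 131, 262.
Evaluate successive powers at the divisors of 262:
79^1 ≡ 79 (mod 526)
79^2 ≡ 455 (mod 526)
79^131 ≡ 525 (mod 526)
79^262 ≡ 1 (mod 526) ✓
Hence ord(79) = 262.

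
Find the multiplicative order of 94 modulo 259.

36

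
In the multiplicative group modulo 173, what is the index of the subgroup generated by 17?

1

The order of 17 must divide φ(173) = 173 − 1 = 172 = 2^2 · 43.
Divisors of 172: 1, 2, 4, 43, 86, 172.
Test each divisor d:
17^1 ≡ 17
17^2 ≡ 116
17^4 ≡ 135
17^43 ≡ 80
17^86 ≡ 172
17^172 ≡ 1
The order of 17 is 172, so the subgroup it generates has 172 elements.
Index = |(Z/173Z)^×| / |⟨17⟩| = 172 / 172 = 1.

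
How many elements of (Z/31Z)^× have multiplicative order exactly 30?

φ(31) = 31 − 1 = 30 = 2 · 3 · 5.
(Z/31Z)^× is cyclic (|G| = 30); a cyclic group of order m has exactly φ(d) elements of each order d | m, and none otherwise.
30 = 2 · 3 · 5 divides 30, and φ(30) = 8.

8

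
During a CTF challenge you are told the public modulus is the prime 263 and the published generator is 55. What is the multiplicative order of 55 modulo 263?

262

By Lagrange's theorem, ord_263(55) divides φ(263) = 263 − 1 = 262 = 2 · 131.
Divisors of 262: 1, 2, 131, 262.
Test each divisor d:
55^1 ≡ 55
55^2 ≡ 132
55^131 ≡ 262
55^262 ≡ 1
So ord_263(55) = 262.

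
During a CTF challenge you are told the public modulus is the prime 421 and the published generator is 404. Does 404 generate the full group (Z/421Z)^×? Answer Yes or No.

φ(421) = 421 − 1 = 420 = 2^2 · 3 · 5 · 7.
404 is a primitive root mod 421 iff 404^(φ(421)/q) ≢ 1 for every prime q | φ(421), i.e. q ∈ {2, 3, 5, 7}.
404^210 ≡ 1 (mod 421)  [q = 2: ≡ 1 ✗]
404^140 ≡ 400 (mod 421)  [q = 3: ≢ 1 ✓]
404^84 ≡ 279 (mod 421)  [q = 5: ≢ 1 ✓]
404^60 ≡ 33 (mod 421)  [q = 7: ≢ 1 ✓]
The check at q = 2 fails, so 404 generates a proper subgroup.

No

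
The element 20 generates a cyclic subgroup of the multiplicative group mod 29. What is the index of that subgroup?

4

The order of 20 must divide φ(29) = 29 − 1 = 28 = 2^2 · 7.
Divisors of 28: 1, 2, 4, 7, 14, 28.
Compute 20^d (mod 29) for the divisors d until we hit 1:
20^1 ≡ 20 (mod 29)
20^2 ≡ 23 (mod 29)
20^4 ≡ 7 (mod 29)
20^7 ≡ 1 (mod 29) ✓
The order of 20 is 7, so the subgroup it generates has 7 elements.
The index is φ(29) / ord(20) = 28 / 7 = 4.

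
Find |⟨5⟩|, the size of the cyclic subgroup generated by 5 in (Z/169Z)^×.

52

The order of 5 must divide φ(169) = φ(13^2) = 13·(13−1) = 156 = 2^2 · 3 · 13.
Divisors of 156: 1, 2, 3, 4, 6, 12, 13, 26, 39, 52, 78, 156.
Check 5^d mod 169 for each divisor in increasing order:
5^1 ≡ 5
5^2 ≡ 25
5^3 ≡ 125
5^4 ≡ 118
5^6 ≡ 77
5^12 ≡ 14
5^13 ≡ 70
5^26 ≡ 168
5^39 ≡ 99
5^52 ≡ 1
The smallest such exponent is 52, so the order of 5 is 52.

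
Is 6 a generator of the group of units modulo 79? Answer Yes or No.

Yes

φ(79) = 79 − 1 = 78 = 2 · 3 · 13.
An element g generates (Z/79Z)^× iff g^(78/q) ≢ 1 (mod 79) for each prime q ∈ {2, 3, 13}.
6^39 ≡ 78 (mod 79)  [q = 2: ≢ 1 ✓]
6^26 ≡ 55 (mod 79)  [q = 3: ≢ 1 ✓]
6^6 ≡ 46 (mod 79)  [q = 13: ≢ 1 ✓]
Every test exponent gives a nontrivial residue, hence 6 generates the full group.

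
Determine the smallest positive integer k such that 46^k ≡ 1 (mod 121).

110

ord(46) | φ(121) = φ(11^2) = 11·(11−1) = 110 = 2 · 5 · 11.
Divisors of 110: 1, 2, 5, 10, 11, 22, 55, 110.
Compute 46^d (mod 121) for the divisors d until we hit 1:
46^1 ≡ 46 (mod 121)
46^2 ≡ 59 (mod 121)
46^5 ≡ 43 (mod 121)
46^10 ≡ 34 (mod 121)
46^11 ≡ 112 (mod 121)
46^22 ≡ 81 (mod 121)
46^55 ≡ 120 (mod 121)
46^110 ≡ 1 (mod 121) ✓
Hence ord(46) = 110.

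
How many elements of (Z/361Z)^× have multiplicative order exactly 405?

φ(361) = φ(19^2) = 19·(19−1) = 342 = 2 · 3^2 · 19.
Since (Z/361Z)^× is cyclic of order 342, the number of elements of order d is φ(d) when d | 342 and 0 otherwise.
405 does not divide 342, so no element of (Z/361Z)^× has order 405.

0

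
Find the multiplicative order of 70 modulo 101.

ord(70) | φ(101) = 101 − 1 = 100 = 2^2 · 5^2.
Divisors of 100: 1, 2, 4, 5, 10, 20, 25, 50, 100.
Test each divisor d:
70^1 ≡ 70
70^2 ≡ 52
70^4 ≡ 78
70^5 ≡ 6
70^10 ≡ 36
70^20 ≡ 84
70^25 ≡ 100
70^50 ≡ 1
The smallest such exponent is 50, so the order of 70 is 50.

50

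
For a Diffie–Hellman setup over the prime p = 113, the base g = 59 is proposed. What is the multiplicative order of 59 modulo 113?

The order of 59 must divide φ(113) = 113 − 1 = 112 = 2^4 · 7.
Divisors of 112: 1, 2, 4, 7, 8, 14, 16, 28, 56, 112.
Compute 59^d (mod 113) for the divisors d until we hit 1:
59^1 ≡ 59 (mod 113)
59^2 ≡ 91 (mod 113)
59^4 ≡ 32 (mod 113)
59^7 ≡ 48 (mod 113)
59^8 ≡ 7 (mod 113)
59^14 ≡ 44 (mod 113)
59^16 ≡ 49 (mod 113)
59^28 ≡ 15 (mod 113)
59^56 ≡ 112 (mod 113)
59^112 ≡ 1 (mod 113) ✓
The smallest such exponent is 112, so the order of 59 is 112.

112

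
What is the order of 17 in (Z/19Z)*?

9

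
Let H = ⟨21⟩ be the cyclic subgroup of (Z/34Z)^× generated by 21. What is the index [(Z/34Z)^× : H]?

The order of 21 must divide φ(34) = φ(2)·φ(17) = 1·16 = 16 = 2^4.
Divisors of 16: 1, 2, 4, 8, 16.
Compute 21^d (mod 34) for the divisors d until we hit 1:
21^1 ≡ 21
21^2 ≡ 33
21^4 ≡ 1
The order of 21 is 4, so the subgroup it generates has 4 elements.
The index is φ(34) / ord(21) = 16 / 4 = 4.

4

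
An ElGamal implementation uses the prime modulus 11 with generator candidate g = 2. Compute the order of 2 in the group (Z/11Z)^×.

10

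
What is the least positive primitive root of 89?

φ(89) = 89 − 1 = 88 = 2^3 · 11.
Test candidates g = 2, 3, … against the prime factors q ∈ {2, 11} of φ(89): g is a generator iff g^(88/q) ≢ 1 for every such q.
g = 2: 2^44 ≡ 1 — hits 1, so not a primitive root.
g = 3: 3^44 ≡ 88; 3^8 ≡ 64 — none is 1, so 3 is a primitive root.
Hence the least primitive root of 89 is 3.

3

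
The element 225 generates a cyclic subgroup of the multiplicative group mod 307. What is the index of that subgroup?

2

Since 225 ∈ (Z/307Z)^×, its order divides φ(307) = 307 − 1 = 306 = 2 · 3^2 · 17.
Divisors of 306: 1, 2, 3, 6, 9, 17, 18, 34, 51, 102, 153, 306.
Check 225^d mod 307 for each divisor in increasing order:
225^1 ≡ 225 (mod 307)
225^2 ≡ 277 (mod 307)
225^3 ≡ 4 (mod 307)
225^6 ≡ 16 (mod 307)
225^9 ≡ 64 (mod 307)
225^17 ≡ 287 (mod 307)
225^18 ≡ 105 (mod 307)
225^34 ≡ 93 (mod 307)
225^51 ≡ 289 (mod 307)
225^102 ≡ 17 (mod 307)
225^153 ≡ 1 (mod 307) ✓
So ord_307(225) = 153, hence |⟨225⟩| = 153.
Index = |(Z/307Z)^×| / |⟨225⟩| = 306 / 153 = 2.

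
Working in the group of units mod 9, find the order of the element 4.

3

ord(4) | φ(9) = φ(3^2) = 3·(3−1) = 6 = 2 · 3.
Divisors of 6: 1, 2, 3, 6.
Check 4^d mod 9 for each divisor in increasing order:
4^1 ≡ 4 (mod 9)
4^2 ≡ 7 (mod 9)
4^3 ≡ 1 (mod 9) ✓
Hence ord(4) = 3.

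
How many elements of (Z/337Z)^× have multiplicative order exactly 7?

φ(337) = 337 − 1 = 336 = 2^4 · 3 · 7.
(Z/337Z)^× is cyclic (|G| = 336); a cyclic group of order m has exactly φ(d) elements of each order d | m, and none otherwise.
7 | 336, and φ(7) = 7 − 1 = 6.

6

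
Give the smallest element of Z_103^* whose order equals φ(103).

5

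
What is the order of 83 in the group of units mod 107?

53

Since 83 ∈ (Z/107Z)^×, its order divides φ(107) = 107 − 1 = 106 = 2 · 53.
Divisors of 106: 1, 2, 53, 106.
Evaluate successive powers at the divisors of 106:
83^1 ≡ 83 (mod 107)
83^2 ≡ 41 (mod 107)
83^53 ≡ 1 (mod 107) ✓
Therefore the multiplicative order of 83 modulo 107 is 53.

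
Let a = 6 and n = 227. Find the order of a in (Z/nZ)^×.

ord(6) | φ(227) = 227 − 1 = 226 = 2 · 113.
Divisors of 226: 1, 2, 113, 226.
Check 6^d mod 227 for each divisor in increasing order:
6^1 ≡ 6
6^2 ≡ 36
6^113 ≡ 226
6^226 ≡ 1
The smallest such exponent is 226, so the order of 6 is 226.

226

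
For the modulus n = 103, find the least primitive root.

5

φ(103) = 103 − 1 = 102 = 2 · 3 · 17.
Test candidates g = 2, 3, … against the prime factors q ∈ {2, 3, 17} of φ(103): g is a generator iff g^(102/q) ≢ 1 for every such q.
g = 2: 2^51 ≡ 1 — hits 1, so not a primitive root.
g = 3: 3^51 ≡ 102; 3^34 ≡ 1 — hits 1, so not a primitive root.
g = 4: 4^51 ≡ 1 — hits 1, so not a primitive root.
g = 5: 5^51 ≡ 102; 5^34 ≡ 56; 5^6 ≡ 72 — none is 1, so 5 is a primitive root.
So 5 is the smallest generator of (Z/103Z)^×.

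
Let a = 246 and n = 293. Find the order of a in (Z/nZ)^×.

292

Since 246 ∈ (Z/293Z)^×, its order divides φ(293) = 293 − 1 = 292 = 2^2 · 73.
Divisors of 292: 1, 2, 4, 73, 146, 292.
Compute 246^d (mod 293) for the divisors d until we hit 1:
246^1 ≡ 246 (mod 293)
246^2 ≡ 158 (mod 293)
246^4 ≡ 59 (mod 293)
246^73 ≡ 138 (mod 293)
246^146 ≡ 292 (mod 293)
246^292 ≡ 1 (mod 293) ✓
The smallest such exponent is 292, so the order of 246 is 292.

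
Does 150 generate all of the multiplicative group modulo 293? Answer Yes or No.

No

φ(293) = 293 − 1 = 292 = 2^2 · 73.
It suffices to check that the order of 150 is not a proper divisor of 292: compute 150^(292/q) for q ∈ {2, 73}.
150^146 ≡ 1 (mod 293)  [q = 2: ≡ 1 ✗]
150^4 ≡ 205 (mod 293)  [q = 73: ≢ 1 ✓]
Since 150^146 ≡ 1, the order of 150 divides 146 < 292, so 150 is not a primitive root.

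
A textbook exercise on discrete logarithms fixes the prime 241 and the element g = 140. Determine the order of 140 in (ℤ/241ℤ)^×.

80

Since 140 ∈ (Z/241Z)^×, its order divides φ(241) = 241 − 1 = 240 = 2^4 · 3 · 5.
Divisors of 240: 1, 2, 3, 4, 5, 6, 8, 10, 12, 15, 16, 20, 24, 30, 40, 48, 60, 80, 120, 240.
Test each divisor d:
140^1 ≡ 140
140^2 ≡ 79
140^3 ≡ 215
140^4 ≡ 216
140^5 ≡ 115
140^6 ≡ 194
140^8 ≡ 143
140^10 ≡ 211
140^12 ≡ 40
140^15 ≡ 165
140^16 ≡ 205
140^20 ≡ 177
140^24 ≡ 154
140^30 ≡ 233
140^40 ≡ 240
140^48 ≡ 98
140^60 ≡ 64
140^80 ≡ 1
The smallest such exponent is 80, so the order of 140 is 80.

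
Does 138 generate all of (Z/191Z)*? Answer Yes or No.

φ(191) = 191 − 1 = 190 = 2 · 5 · 19.
Test 138^(190/q) mod 191 for each prime factor q of 190:
138^95 ≡ 1 (mod 191)  [q = 2: ≡ 1 ✗]
138^38 ≡ 49 (mod 191)  [q = 5: ≢ 1 ✓]
138^10 ≡ 107 (mod 191)  [q = 19: ≢ 1 ✓]
Since 138^95 ≡ 1, the order of 138 divides 95 < 190, so 138 is not a primitive root.

No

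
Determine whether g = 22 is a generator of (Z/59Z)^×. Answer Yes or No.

No

φ(59) = 59 − 1 = 58 = 2 · 29.
An element g generates (Z/59Z)^× iff g^(58/q) ≢ 1 (mod 59) for each prime q ∈ {2, 29}.
22^29 ≡ 1 (mod 59)  [q = 2: ≡ 1 ✗]
22^2 ≡ 12 (mod 59)  [q = 29: ≢ 1 ✓]
The check at q = 2 fails, so 22 generates a proper subgroup.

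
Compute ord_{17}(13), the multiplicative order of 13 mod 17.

4

Since 13 ∈ (Z/17Z)^×, its order divides φ(17) = 17 − 1 = 16 = 2^4.
Divisors of 16: 1, 2, 4, 8, 16.
Evaluate successive powers at the divisors of 16:
13^1 ≡ 13
13^2 ≡ 16
13^4 ≡ 1
So ord_17(13) = 4.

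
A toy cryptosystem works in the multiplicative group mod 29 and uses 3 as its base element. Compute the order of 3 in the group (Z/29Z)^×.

By Lagrange's theorem, ord_29(3) divides φ(29) = 29 − 1 = 28 = 2^2 · 7.
Divisors of 28: 1, 2, 4, 7, 14, 28.
Test each divisor d:
3^1 ≡ 3 (mod 29)
3^2 ≡ 9 (mod 29)
3^4 ≡ 23 (mod 29)
3^7 ≡ 12 (mod 29)
3^14 ≡ 28 (mod 29)
3^28 ≡ 1 (mod 29) ✓
So ord_29(3) = 28.

28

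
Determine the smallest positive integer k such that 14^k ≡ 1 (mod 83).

82

The order of 14 must divide φ(83) = 83 − 1 = 82 = 2 · 41.
Divisors of 82: 1, 2, 41, 82.
Compute 14^d (mod 83) for the divisors d until we hit 1:
14^1 ≡ 14 (mod 83)
14^2 ≡ 30 (mod 83)
14^41 ≡ 82 (mod 83)
14^82 ≡ 1 (mod 83) ✓
Hence ord(14) = 82.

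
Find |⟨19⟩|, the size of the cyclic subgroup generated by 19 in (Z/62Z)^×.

15

The order of 19 must divide φ(62) = φ(2)·φ(31) = 1·30 = 30 = 2 · 3 · 5.
Divisors of 30: 1, 2, 3, 5, 6, 10, 15, 30.
Check 19^d mod 62 for each divisor in increasing order:
19^1 ≡ 19
19^2 ≡ 51
19^3 ≡ 39
19^5 ≡ 5
19^6 ≡ 33
19^10 ≡ 25
19^15 ≡ 1
Hence ord(19) = 15.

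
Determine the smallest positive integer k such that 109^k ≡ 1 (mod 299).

44

Since 109 ∈ (Z/299Z)^×, its order divides φ(299) = φ(13·23) = (13−1)·(23−1) = 12·22 = 264 = 2^3 · 3 · 11.
Divisors of 264: 1, 2, 3, 4, 6, 8, 11, 12, 22, 24, 33, 44, 66, 88, 132, 264.
Compute 109^d (mod 299) for the divisors d until we hit 1:
109^1 ≡ 109
109^2 ≡ 220
109^3 ≡ 60
109^4 ≡ 261
109^6 ≡ 12
109^8 ≡ 248
109^11 ≡ 229
109^12 ≡ 144
109^22 ≡ 116
109^24 ≡ 105
109^33 ≡ 252
109^44 ≡ 1
So ord_299(109) = 44.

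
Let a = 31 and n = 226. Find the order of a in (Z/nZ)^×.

56

Since 31 ∈ (Z/226Z)^×, its order divides φ(226) = φ(2)·φ(113) = 1·112 = 112 = 2^4 · 7.
Divisors of 112: 1, 2, 4, 7, 8, 14, 16, 28, 56, 112.
Compute 31^d (mod 226) for the divisors d until we hit 1:
31^1 ≡ 31 (mod 226)
31^2 ≡ 57 (mod 226)
31^4 ≡ 85 (mod 226)
31^7 ≡ 131 (mod 226)
31^8 ≡ 219 (mod 226)
31^14 ≡ 211 (mod 226)
31^16 ≡ 49 (mod 226)
31^28 ≡ 225 (mod 226)
31^56 ≡ 1 (mod 226) ✓
So ord_226(31) = 56.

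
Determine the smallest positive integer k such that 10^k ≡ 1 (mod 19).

The order of 10 must divide φ(19) = 19 − 1 = 18 = 2 · 3^2.
Divisors of 18: 1, 2, 3, 6, 9, 18.
Check 10^d mod 19 for each divisor in increasing order:
10^1 ≡ 10 (mod 19)
10^2 ≡ 5 (mod 19)
10^3 ≡ 12 (mod 19)
10^6 ≡ 11 (mod 19)
10^9 ≡ 18 (mod 19)
10^18 ≡ 1 (mod 19) ✓
So ord_19(10) = 18.

18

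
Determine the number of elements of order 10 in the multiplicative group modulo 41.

φ(41) = 41 − 1 = 40 = 2^3 · 5.
Since (Z/41Z)^× is cyclic of order 40, the number of elements of order d is φ(d) when d | 40 and 0 otherwise.
10 = 2 · 5 divides 40, and φ(10) = 4.

4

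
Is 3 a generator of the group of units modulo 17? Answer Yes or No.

φ(17) = 17 − 1 = 16 = 2^4.
3 is a primitive root mod 17 iff 3^(φ(17)/q) ≢ 1 for every prime q | φ(17), i.e. q ∈ {2}.
3^8 ≡ 16 (mod 17)  [q = 2: ≢ 1 ✓]
None equal 1, so ord_17(3) = 16: 3 is a primitive root.

Yes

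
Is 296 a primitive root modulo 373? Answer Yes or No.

Yes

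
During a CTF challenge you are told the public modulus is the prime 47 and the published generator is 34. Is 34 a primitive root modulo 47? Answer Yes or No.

No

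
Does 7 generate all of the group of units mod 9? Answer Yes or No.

No

φ(9) = φ(3^2) = 3·(3−1) = 6 = 2 · 3.
It suffices to check that the order of 7 is not a proper divisor of 6: compute 7^(6/q) for q ∈ {2, 3}.
7^3 ≡ 1 (mod 9)  [q = 2: ≡ 1 ✗]
7^2 ≡ 4 (mod 9)  [q = 3: ≢ 1 ✓]
The check at q = 2 fails, so 7 generates a proper subgroup.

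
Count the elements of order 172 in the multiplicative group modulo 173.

84

φ(173) = 173 − 1 = 172 = 2^2 · 43.
Since (Z/173Z)^× is cyclic of order 172, the number of elements of order d is φ(d) when d | 172 and 0 otherwise.
172 = 2^2 · 43 divides 172, and φ(172) = 84.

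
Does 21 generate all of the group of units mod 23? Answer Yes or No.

Yes

φ(23) = 23 − 1 = 22 = 2 · 11.
It suffices to check that the order of 21 is not a proper divisor of 22: compute 21^(22/q) for q ∈ {2, 11}.
21^11 ≡ 22 (mod 23)  [q = 2: ≢ 1 ✓]
21^2 ≡ 4 (mod 23)  [q = 11: ≢ 1 ✓]
Every test exponent gives a nontrivial residue, hence 21 generates the full group.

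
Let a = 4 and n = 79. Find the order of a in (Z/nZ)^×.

39

By Lagrange's theorem, ord_79(4) divides φ(79) = 79 − 1 = 78 = 2 · 3 · 13.
Divisors of 78: 1, 2, 3, 6, 13, 26, 39, 78.
Test each divisor d:
4^1 ≡ 4 (mod 79)
4^2 ≡ 16 (mod 79)
4^3 ≡ 64 (mod 79)
4^6 ≡ 67 (mod 79)
4^13 ≡ 23 (mod 79)
4^26 ≡ 55 (mod 79)
4^39 ≡ 1 (mod 79) ✓
Hence ord(4) = 39.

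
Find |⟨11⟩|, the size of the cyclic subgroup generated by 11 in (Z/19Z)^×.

3

Since 11 ∈ (Z/19Z)^×, its order divides φ(19) = 19 − 1 = 18 = 2 · 3^2.
Divisors of 18: 1, 2, 3, 6, 9, 18.
Compute 11^d (mod 19) for the divisors d until we hit 1:
11^1 ≡ 11
11^2 ≡ 7
11^3 ≡ 1
Therefore the multiplicative order of 11 modulo 19 is 3.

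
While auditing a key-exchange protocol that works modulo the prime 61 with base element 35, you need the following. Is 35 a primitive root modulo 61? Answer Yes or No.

φ(61) = 61 − 1 = 60 = 2^2 · 3 · 5.
Test 35^(60/q) mod 61 for each prime factor q of 60:
35^30 ≡ 60 (mod 61)  [q = 2: ≢ 1 ✓]
35^20 ≡ 13 (mod 61)  [q = 3: ≢ 1 ✓]
35^12 ≡ 9 (mod 61)  [q = 5: ≢ 1 ✓]
None equal 1, so ord_61(35) = 60: 35 is a primitive root.

Yes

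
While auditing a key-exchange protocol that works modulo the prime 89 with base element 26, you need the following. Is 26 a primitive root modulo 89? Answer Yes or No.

φ(89) = 89 − 1 = 88 = 2^3 · 11.
An element g generates (Z/89Z)^× iff g^(88/q) ≢ 1 (mod 89) for each prime q ∈ {2, 11}.
26^44 ≡ 88 (mod 89)  [q = 2: ≢ 1 ✓]
26^8 ≡ 8 (mod 89)  [q = 11: ≢ 1 ✓]
All checks pass, so 26 has order 88 and is a primitive root modulo 89.

Yes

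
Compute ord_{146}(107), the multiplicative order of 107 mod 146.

By Lagrange's theorem, ord_146(107) divides φ(146) = φ(2)·φ(73) = 1·72 = 72 = 2^3 · 3^2.
Divisors of 72: 1, 2, 3, 4, 6, 8, 9, 12, 18, 24, 36, 72.
Compute 107^d (mod 146) for the divisors d until we hit 1:
107^1 ≡ 107 (mod 146)
107^2 ≡ 61 (mod 146)
107^3 ≡ 103 (mod 146)
107^4 ≡ 71 (mod 146)
107^6 ≡ 97 (mod 146)
107^8 ≡ 77 (mod 146)
107^9 ≡ 63 (mod 146)
107^12 ≡ 65 (mod 146)
107^18 ≡ 27 (mod 146)
107^24 ≡ 137 (mod 146)
107^36 ≡ 145 (mod 146)
107^72 ≡ 1 (mod 146) ✓
The smallest such exponent is 72, so the order of 107 is 72.

72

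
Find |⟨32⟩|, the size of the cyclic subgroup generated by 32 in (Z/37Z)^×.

The order of 32 must divide φ(37) = 37 − 1 = 36 = 2^2 · 3^2.
Divisors of 36: 1, 2, 3, 4, 6, 9, 12, 18, 36.
Evaluate successive powers at the divisors of 36:
32^1 ≡ 32 (mod 37)
32^2 ≡ 25 (mod 37)
32^3 ≡ 23 (mod 37)
32^4 ≡ 33 (mod 37)
32^6 ≡ 11 (mod 37)
32^9 ≡ 31 (mod 37)
32^12 ≡ 10 (mod 37)
32^18 ≡ 36 (mod 37)
32^36 ≡ 1 (mod 37) ✓
The smallest such exponent is 36, so the order of 32 is 36.

36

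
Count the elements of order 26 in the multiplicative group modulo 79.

12

φ(79) = 79 − 1 = 78 = 2 · 3 · 13.
Since (Z/79Z)^× is cyclic of order 78, the number of elements of order d is φ(d) when d | 78 and 0 otherwise.
26 = 2 · 13 divides 78, and φ(26) = 12.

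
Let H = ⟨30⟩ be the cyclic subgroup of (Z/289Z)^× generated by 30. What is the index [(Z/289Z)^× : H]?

Since 30 ∈ (Z/289Z)^×, its order divides φ(289) = φ(17^2) = 17·(17−1) = 272 = 2^4 · 17.
Divisors of 272: 1, 2, 4, 8, 16, 17, 34, 68, 136, 272.
Test each divisor d:
30^1 ≡ 30 (mod 289)
30^2 ≡ 33 (mod 289)
30^4 ≡ 222 (mod 289)
30^8 ≡ 154 (mod 289)
30^16 ≡ 18 (mod 289)
30^17 ≡ 251 (mod 289)
30^34 ≡ 288 (mod 289)
30^68 ≡ 1 (mod 289) ✓
Thus |⟨30⟩| = ord(30) = 68.
[(Z/289Z)^× : ⟨30⟩] = 272/68 = 4.

4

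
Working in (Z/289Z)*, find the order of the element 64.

By Lagrange's theorem, ord_289(64) divides φ(289) = φ(17^2) = 17·(17−1) = 272 = 2^4 · 17.
Divisors of 272: 1, 2, 4, 8, 16, 17, 34, 68, 136, 272.
Compute 64^d (mod 289) for the divisors d until we hit 1:
64^1 ≡ 64 (mod 289)
64^2 ≡ 50 (mod 289)
64^4 ≡ 188 (mod 289)
64^8 ≡ 86 (mod 289)
64^16 ≡ 171 (mod 289)
64^17 ≡ 251 (mod 289)
64^34 ≡ 288 (mod 289)
64^68 ≡ 1 (mod 289) ✓
So ord_289(64) = 68.

68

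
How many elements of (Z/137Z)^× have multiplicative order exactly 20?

φ(137) = 137 − 1 = 136 = 2^3 · 17.
In a cyclic group of order 136, there are φ(d) elements of order d for each divisor d of 136, and zero for non-divisors.
Since 20 ∤ 136, the count is 0.

0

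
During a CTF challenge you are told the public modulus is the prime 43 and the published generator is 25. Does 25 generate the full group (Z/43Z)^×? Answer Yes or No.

No

φ(43) = 43 − 1 = 42 = 2 · 3 · 7.
25 is a primitive root mod 43 iff 25^(φ(43)/q) ≢ 1 for every prime q | φ(43), i.e. q ∈ {2, 3, 7}.
25^21 ≡ 1 (mod 43)  [q = 2: ≡ 1 ✗]
25^14 ≡ 6 (mod 43)  [q = 3: ≢ 1 ✓]
25^6 ≡ 41 (mod 43)  [q = 7: ≢ 1 ✓]
The check at q = 2 fails, so 25 generates a proper subgroup.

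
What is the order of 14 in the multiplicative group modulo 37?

ord(14) | φ(37) = 37 − 1 = 36 = 2^2 · 3^2.
Divisors of 36: 1, 2, 3, 4, 6, 9, 12, 18, 36.
Evaluate successive powers at the divisors of 36:
14^1 ≡ 14
14^2 ≡ 11
14^3 ≡ 6
14^4 ≡ 10
14^6 ≡ 36
14^9 ≡ 31
14^12 ≡ 1
Therefore the multiplicative order of 14 modulo 37 is 12.

12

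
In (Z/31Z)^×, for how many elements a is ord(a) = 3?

φ(31) = 31 − 1 = 30 = 2 · 3 · 5.
(Z/31Z)^× is cyclic (|G| = 30); a cyclic group of order m has exactly φ(d) elements of each order d | m, and none otherwise.
3 | 30, and φ(3) = 3 − 1 = 2.

2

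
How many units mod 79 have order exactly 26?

12

φ(79) = 79 − 1 = 78 = 2 · 3 · 13.
Since (Z/79Z)^× is cyclic of order 78, the number of elements of order d is φ(d) when d | 78 and 0 otherwise.
26 = 2 · 13 divides 78, and φ(26) = 12.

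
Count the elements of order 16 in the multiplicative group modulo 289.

8

φ(289) = φ(17^2) = 17·(17−1) = 272 = 2^4 · 17.
In a cyclic group of order 272, there are φ(d) elements of order d for each divisor d of 272, and zero for non-divisors.
16 = 2^4 divides 272, and φ(16) = 8.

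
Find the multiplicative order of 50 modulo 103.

51

ord(50) | φ(103) = 103 − 1 = 102 = 2 · 3 · 17.
Divisors of 102: 1, 2, 3, 6, 17, 34, 51, 102.
Check 50^d mod 103 for each divisor in increasing order:
50^1 ≡ 50
50^2 ≡ 28
50^3 ≡ 61
50^6 ≡ 13
50^17 ≡ 46
50^34 ≡ 56
50^51 ≡ 1
The smallest such exponent is 51, so the order of 50 is 51.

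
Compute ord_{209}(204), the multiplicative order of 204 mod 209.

By Lagrange's theorem, ord_209(204) divides φ(209) = φ(11·19) = (11−1)·(19−1) = 10·18 = 180 = 2^2 · 3^2 · 5.
Divisors of 180: 1, 2, 3, 4, 5, 6, 9, 10, 12, 15, 18, 20, 30, 36, 45, 60, 90, 180.
Compute 204^d (mod 209) for the divisors d until we hit 1:
204^1 ≡ 204 (mod 209)
204^2 ≡ 25 (mod 209)
204^3 ≡ 84 (mod 209)
204^4 ≡ 207 (mod 209)
204^5 ≡ 10 (mod 209)
204^6 ≡ 159 (mod 209)
204^9 ≡ 189 (mod 209)
204^10 ≡ 100 (mod 209)
204^12 ≡ 201 (mod 209)
204^15 ≡ 164 (mod 209)
204^18 ≡ 191 (mod 209)
204^20 ≡ 177 (mod 209)
204^30 ≡ 144 (mod 209)
204^36 ≡ 115 (mod 209)
204^45 ≡ 208 (mod 209)
204^60 ≡ 45 (mod 209)
204^90 ≡ 1 (mod 209) ✓
Hence ord(204) = 90.

90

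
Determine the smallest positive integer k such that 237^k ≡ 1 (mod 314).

156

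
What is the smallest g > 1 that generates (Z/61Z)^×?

φ(61) = 61 − 1 = 60 = 2^2 · 3 · 5.
g is a primitive root iff g^(60/q) ≢ 1 (mod 61) for each prime q ∈ {2, 3, 5}.
g = 2: 2^30 ≡ 60; 2^20 ≡ 47; 2^12 ≡ 9 — none is 1, so 2 is a primitive root.
So 2 is the smallest generator of (Z/61Z)^×.

2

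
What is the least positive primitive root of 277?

5

φ(277) = 277 − 1 = 276 = 2^2 · 3 · 23.
Test candidates g = 2, 3, … against the prime factors q ∈ {2, 3, 23} of φ(277): g is a generator iff g^(276/q) ≢ 1 for every such q.
g = 2: 2^138 ≡ 276; 2^92 ≡ 1 — hits 1, so not a primitive root.
g = 3: 3^138 ≡ 1 — hits 1, so not a primitive root.
g = 4: 4^138 ≡ 1 — hits 1, so not a primitive root.
g = 5: 5^138 ≡ 276; 5^92 ≡ 116; 5^12 ≡ 27 — none is 1, so 5 is a primitive root.
So 5 is the smallest generator of (Z/277Z)^×.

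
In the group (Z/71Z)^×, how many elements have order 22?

0

φ(71) = 71 − 1 = 70 = 2 · 5 · 7.
In a cyclic group of order 70, there are φ(d) elements of order d for each divisor d of 70, and zero for non-divisors.
Since 22 ∤ 70, the count is 0.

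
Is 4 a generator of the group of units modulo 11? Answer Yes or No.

No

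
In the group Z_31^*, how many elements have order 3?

2

φ(31) = 31 − 1 = 30 = 2 · 3 · 5.
(Z/31Z)^× is cyclic (|G| = 30); a cyclic group of order m has exactly φ(d) elements of each order d | m, and none otherwise.
3 | 30, and φ(3) = 3 − 1 = 2.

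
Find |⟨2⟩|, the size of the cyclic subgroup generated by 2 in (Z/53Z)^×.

The order of 2 must divide φ(53) = 53 − 1 = 52 = 2^2 · 13.
Divisors of 52: 1, 2, 4, 13, 26, 52.
Check 2^d mod 53 for each divisor in increasing order:
2^1 ≡ 2
2^2 ≡ 4
2^4 ≡ 16
2^13 ≡ 30
2^26 ≡ 52
2^52 ≡ 1
Therefore the multiplicative order of 2 modulo 53 is 52.

52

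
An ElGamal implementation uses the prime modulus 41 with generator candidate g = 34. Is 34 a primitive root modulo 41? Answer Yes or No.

Yes

φ(41) = 41 − 1 = 40 = 2^3 · 5.
34 is a primitive root mod 41 iff 34^(φ(41)/q) ≢ 1 for every prime q | φ(41), i.e. q ∈ {2, 5}.
34^20 ≡ 40 (mod 41)  [q = 2: ≢ 1 ✓]
34^8 ≡ 37 (mod 41)  [q = 5: ≢ 1 ✓]
None equal 1, so ord_41(34) = 40: 34 is a primitive root.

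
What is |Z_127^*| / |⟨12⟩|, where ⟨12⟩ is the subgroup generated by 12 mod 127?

1

Since 12 ∈ (Z/127Z)^×, its order divides φ(127) = 127 − 1 = 126 = 2 · 3^2 · 7.
Divisors of 126: 1, 2, 3, 6, 7, 9, 14, 18, 21, 42, 63, 126.
Check 12^d mod 127 for each divisor in increasing order:
12^1 ≡ 12 (mod 127)
12^2 ≡ 17 (mod 127)
12^3 ≡ 77 (mod 127)
12^6 ≡ 87 (mod 127)
12^7 ≡ 28 (mod 127)
12^9 ≡ 95 (mod 127)
12^14 ≡ 22 (mod 127)
12^18 ≡ 8 (mod 127)
12^21 ≡ 108 (mod 127)
12^42 ≡ 107 (mod 127)
12^63 ≡ 126 (mod 127)
12^126 ≡ 1 (mod 127) ✓
So ord_127(12) = 126, hence |⟨12⟩| = 126.
[(Z/127Z)^× : ⟨12⟩] = 126/126 = 1.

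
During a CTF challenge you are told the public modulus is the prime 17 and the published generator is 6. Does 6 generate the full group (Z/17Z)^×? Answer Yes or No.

φ(17) = 17 − 1 = 16 = 2^4.
6 is a primitive root mod 17 iff 6^(φ(17)/q) ≢ 1 for every prime q | φ(17), i.e. q ∈ {2}.
6^8 ≡ 16 (mod 17)  [q = 2: ≢ 1 ✓]
All checks pass, so 6 has order 16 and is a primitive root modulo 17.

Yes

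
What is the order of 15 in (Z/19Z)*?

18

Since 15 ∈ (Z/19Z)^×, its order divides φ(19) = 19 − 1 = 18 = 2 · 3^2.
Divisors of 18: 1, 2, 3, 6, 9, 18.
Compute 15^d (mod 19) for the divisors d until we hit 1:
15^1 ≡ 15 (mod 19)
15^2 ≡ 16 (mod 19)
15^3 ≡ 12 (mod 19)
15^6 ≡ 11 (mod 19)
15^9 ≡ 18 (mod 19)
15^18 ≡ 1 (mod 19) ✓
Therefore the multiplicative order of 15 modulo 19 is 18.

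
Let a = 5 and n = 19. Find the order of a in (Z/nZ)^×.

9

By Lagrange's theorem, ord_19(5) divides φ(19) = 19 − 1 = 18 = 2 · 3^2.
Divisors of 18: 1, 2, 3, 6, 9, 18.
Evaluate successive powers at the divisors of 18:
5^1 ≡ 5
5^2 ≡ 6
5^3 ≡ 11
5^6 ≡ 7
5^9 ≡ 1
Hence ord(5) = 9.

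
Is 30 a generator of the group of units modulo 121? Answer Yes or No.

Yes

φ(121) = φ(11^2) = 11·(11−1) = 110 = 2 · 5 · 11.
30 is a primitive root mod 121 iff 30^(φ(121)/q) ≢ 1 for every prime q | φ(121), i.e. q ∈ {2, 5, 11}.
30^55 ≡ 120 (mod 121)  [q = 2: ≢ 1 ✓]
30^22 ≡ 9 (mod 121)  [q = 5: ≢ 1 ✓]
30^10 ≡ 12 (mod 121)  [q = 11: ≢ 1 ✓]
None equal 1, so ord_121(30) = 110: 30 is a primitive root.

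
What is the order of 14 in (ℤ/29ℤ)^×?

28

The order of 14 must divide φ(29) = 29 − 1 = 28 = 2^2 · 7.
Divisors of 28: 1, 2, 4, 7, 14, 28.
Test each divisor d:
14^1 ≡ 14 (mod 29)
14^2 ≡ 22 (mod 29)
14^4 ≡ 20 (mod 29)
14^7 ≡ 12 (mod 29)
14^14 ≡ 28 (mod 29)
14^28 ≡ 1 (mod 29) ✓
Therefore the multiplicative order of 14 modulo 29 is 28.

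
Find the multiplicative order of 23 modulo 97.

96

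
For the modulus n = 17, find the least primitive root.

3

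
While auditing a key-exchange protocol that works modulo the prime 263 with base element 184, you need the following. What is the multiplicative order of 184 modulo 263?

131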